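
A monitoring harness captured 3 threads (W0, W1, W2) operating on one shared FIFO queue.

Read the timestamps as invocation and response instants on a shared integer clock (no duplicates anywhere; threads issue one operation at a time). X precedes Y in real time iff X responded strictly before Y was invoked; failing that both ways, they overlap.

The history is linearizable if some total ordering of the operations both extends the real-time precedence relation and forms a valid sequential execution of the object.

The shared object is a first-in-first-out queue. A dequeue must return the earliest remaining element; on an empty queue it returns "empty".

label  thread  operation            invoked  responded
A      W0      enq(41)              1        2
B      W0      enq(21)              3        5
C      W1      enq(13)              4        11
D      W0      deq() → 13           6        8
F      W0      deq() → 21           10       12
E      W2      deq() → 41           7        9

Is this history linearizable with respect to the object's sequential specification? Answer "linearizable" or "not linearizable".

a witness: A, C, B, E, D, F
after step 1 (A enq(41)): queue <41>
after step 2 (C enq(13)): queue <41,13>
after step 3 (B enq(21)): queue <41,13,21>
after step 4 (E deq() → 41): queue <13,21>
after step 5 (D deq() → 13): queue <21>
after step 6 (F deq() → 21): queue <>

linearizable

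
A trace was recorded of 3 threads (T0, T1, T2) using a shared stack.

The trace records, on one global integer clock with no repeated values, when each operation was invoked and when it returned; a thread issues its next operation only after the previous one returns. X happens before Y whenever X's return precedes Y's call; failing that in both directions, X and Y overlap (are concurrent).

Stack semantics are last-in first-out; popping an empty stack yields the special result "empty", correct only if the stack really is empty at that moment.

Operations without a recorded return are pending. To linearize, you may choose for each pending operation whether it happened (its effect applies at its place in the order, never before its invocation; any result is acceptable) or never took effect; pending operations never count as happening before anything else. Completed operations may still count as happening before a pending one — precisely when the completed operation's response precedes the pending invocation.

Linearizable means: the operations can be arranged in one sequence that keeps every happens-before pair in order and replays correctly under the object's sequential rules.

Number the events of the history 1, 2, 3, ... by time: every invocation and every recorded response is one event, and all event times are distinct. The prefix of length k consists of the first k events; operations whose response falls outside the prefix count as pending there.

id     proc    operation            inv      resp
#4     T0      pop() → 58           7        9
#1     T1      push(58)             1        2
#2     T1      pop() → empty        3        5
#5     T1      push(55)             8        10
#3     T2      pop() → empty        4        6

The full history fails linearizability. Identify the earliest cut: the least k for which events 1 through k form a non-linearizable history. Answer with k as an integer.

events 1..5 are still linearizable — one witness is #1, #3, #2:
step 1: #1 push(58) — stack <58>
step 2: #3 pop() (pending, included) — stack <>
step 3: #2 pop() → empty — stack <>
at event 6 (#3's time-6 response) nothing linearizes any more
take #1, #2, #3: step 2 already fails, because #2 pop() → empty cannot occur there
take #1, #3, #2: step 2 already fails, because #3 pop() → empty cannot occur there

6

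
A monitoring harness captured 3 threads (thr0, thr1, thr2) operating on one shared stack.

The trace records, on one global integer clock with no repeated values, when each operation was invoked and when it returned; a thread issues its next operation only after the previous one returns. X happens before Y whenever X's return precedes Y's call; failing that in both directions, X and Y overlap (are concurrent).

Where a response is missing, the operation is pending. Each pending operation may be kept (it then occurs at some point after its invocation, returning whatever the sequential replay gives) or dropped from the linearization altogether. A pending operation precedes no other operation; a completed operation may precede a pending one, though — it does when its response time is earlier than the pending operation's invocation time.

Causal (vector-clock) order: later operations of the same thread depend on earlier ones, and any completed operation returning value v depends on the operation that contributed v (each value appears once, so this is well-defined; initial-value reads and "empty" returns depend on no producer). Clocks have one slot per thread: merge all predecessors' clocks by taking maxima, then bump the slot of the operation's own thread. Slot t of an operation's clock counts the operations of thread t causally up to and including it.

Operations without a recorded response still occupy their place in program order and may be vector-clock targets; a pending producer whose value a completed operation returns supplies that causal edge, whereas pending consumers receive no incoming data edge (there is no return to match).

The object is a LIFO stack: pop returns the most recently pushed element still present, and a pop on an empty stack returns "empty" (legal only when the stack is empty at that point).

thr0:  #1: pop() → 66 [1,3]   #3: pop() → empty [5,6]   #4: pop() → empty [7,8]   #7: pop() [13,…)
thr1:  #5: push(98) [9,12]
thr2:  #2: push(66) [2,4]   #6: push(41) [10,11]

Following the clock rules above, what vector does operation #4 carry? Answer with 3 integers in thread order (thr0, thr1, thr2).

#2 (invocation 2): nothing precedes it; thr2's component alone gives (0, 0, 1)
#5 (invocation 9): nothing precedes it; thr1's component alone gives (0, 1, 0)
#6, invoked 10, takes VC(#2)=(0, 0, 1) under max, adds 1 for thr2 → (0, 0, 2)
#1, invoked 1, takes VC(#2)=(0, 0, 1) under max, adds 1 for thr0 → (1, 0, 1)
#3, invoked 5, takes VC(#1)=(1, 0, 1) under max, adds 1 for thr0 → (2, 0, 1)
#4, invoked 7, takes VC(#3)=(2, 0, 1) under max, adds 1 for thr0 → (3, 0, 1)
#7, invoked 13, takes VC(#4)=(3, 0, 1) under max, adds 1 for thr0 → (4, 0, 1)
target: VC(#4) = (3, 0, 1)

(3, 0, 1)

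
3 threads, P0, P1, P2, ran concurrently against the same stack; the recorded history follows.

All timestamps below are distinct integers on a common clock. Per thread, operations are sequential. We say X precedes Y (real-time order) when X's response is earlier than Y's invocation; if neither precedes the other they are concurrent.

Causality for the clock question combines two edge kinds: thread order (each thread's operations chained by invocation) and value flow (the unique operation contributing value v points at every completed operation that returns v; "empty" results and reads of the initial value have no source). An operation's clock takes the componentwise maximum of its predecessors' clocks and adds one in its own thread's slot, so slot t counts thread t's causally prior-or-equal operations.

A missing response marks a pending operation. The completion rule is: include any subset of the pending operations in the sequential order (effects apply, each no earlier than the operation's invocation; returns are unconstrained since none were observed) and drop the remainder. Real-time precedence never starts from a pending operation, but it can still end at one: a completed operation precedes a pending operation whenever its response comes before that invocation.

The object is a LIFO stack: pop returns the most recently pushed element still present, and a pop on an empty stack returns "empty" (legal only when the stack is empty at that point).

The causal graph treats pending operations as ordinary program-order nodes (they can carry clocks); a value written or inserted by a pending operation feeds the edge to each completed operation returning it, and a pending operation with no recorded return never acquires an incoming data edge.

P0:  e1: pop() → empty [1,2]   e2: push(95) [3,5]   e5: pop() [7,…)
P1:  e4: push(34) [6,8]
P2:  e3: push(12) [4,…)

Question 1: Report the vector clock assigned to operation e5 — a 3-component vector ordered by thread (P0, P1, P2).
Answer: (3, 0, 0)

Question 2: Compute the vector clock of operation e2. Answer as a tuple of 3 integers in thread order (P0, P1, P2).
Answer: (2, 0, 0)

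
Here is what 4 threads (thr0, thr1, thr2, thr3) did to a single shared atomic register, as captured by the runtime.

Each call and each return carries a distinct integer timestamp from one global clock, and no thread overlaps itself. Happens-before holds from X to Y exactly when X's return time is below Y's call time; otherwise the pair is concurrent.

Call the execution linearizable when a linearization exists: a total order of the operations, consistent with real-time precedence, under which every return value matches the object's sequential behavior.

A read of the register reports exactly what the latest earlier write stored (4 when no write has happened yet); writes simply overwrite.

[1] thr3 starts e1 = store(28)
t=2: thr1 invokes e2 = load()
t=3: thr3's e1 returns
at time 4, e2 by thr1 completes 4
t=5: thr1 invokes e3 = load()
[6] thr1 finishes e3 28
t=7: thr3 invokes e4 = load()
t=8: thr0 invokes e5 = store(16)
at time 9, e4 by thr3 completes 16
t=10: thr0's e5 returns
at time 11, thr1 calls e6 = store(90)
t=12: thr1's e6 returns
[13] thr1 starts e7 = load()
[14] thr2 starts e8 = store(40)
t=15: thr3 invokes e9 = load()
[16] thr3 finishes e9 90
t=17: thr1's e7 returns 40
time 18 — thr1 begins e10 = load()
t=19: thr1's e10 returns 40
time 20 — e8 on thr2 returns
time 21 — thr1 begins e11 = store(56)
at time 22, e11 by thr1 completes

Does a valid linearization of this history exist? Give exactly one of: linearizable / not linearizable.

linearizable

one valid linearization: e2, e1, e3, e5, e4, e6, e9, e8, e7, e10, e11
1. e2 load() → 4, leaving value 4
2. e1 store(28), leaving value 28
3. e3 load() → 28, leaving value 28
4. e5 store(16), leaving value 16
5. e4 load() → 16, leaving value 16
6. e6 store(90), leaving value 90
7. e9 load() → 90, leaving value 90
8. e8 store(40), leaving value 40
9. e7 load() → 40, leaving value 40
10. e10 load() → 40, leaving value 40
11. e11 store(56), leaving value 56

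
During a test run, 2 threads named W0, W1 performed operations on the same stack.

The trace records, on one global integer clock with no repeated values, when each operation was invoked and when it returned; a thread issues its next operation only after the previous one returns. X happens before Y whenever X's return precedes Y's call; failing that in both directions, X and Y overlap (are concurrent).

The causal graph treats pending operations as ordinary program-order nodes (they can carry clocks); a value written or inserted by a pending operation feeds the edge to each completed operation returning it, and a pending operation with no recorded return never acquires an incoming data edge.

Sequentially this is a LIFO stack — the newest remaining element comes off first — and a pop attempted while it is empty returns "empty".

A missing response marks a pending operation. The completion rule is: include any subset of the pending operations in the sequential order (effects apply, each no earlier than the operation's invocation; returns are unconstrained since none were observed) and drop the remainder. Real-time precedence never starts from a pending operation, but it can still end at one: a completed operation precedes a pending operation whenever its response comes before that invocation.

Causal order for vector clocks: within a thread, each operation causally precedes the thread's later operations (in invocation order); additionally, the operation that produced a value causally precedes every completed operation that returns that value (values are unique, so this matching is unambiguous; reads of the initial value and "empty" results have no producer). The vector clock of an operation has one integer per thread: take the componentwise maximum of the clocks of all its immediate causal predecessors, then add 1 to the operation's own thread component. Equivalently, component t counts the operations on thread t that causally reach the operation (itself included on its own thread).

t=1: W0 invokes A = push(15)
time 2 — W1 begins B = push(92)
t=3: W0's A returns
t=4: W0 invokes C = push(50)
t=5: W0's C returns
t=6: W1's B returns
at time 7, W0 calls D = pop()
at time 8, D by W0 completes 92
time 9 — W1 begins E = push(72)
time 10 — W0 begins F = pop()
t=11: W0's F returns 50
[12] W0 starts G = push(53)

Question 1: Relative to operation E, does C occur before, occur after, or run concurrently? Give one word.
Answer: before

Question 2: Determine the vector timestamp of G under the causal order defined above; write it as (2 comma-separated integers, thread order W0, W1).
Answer: (5, 1)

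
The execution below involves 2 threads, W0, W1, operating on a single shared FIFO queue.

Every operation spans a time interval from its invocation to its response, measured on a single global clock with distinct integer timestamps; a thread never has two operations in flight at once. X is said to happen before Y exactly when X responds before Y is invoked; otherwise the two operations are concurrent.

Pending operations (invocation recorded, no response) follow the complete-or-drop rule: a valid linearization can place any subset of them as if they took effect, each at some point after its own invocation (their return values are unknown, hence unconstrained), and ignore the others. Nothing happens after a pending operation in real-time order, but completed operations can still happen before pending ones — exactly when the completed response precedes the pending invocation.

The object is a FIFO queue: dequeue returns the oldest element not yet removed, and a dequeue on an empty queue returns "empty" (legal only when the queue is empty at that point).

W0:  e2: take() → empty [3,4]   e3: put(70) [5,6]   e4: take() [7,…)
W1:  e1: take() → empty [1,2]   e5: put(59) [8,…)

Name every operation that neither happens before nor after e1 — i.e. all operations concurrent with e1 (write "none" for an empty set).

e1 spans [1,2]; an op avoiding the whole window 1..2 is ordered, any other is concurrent
e2 [3,4]: after
e3 [5,6]: after
e4 [7,…): after
e5 [8,…): after

none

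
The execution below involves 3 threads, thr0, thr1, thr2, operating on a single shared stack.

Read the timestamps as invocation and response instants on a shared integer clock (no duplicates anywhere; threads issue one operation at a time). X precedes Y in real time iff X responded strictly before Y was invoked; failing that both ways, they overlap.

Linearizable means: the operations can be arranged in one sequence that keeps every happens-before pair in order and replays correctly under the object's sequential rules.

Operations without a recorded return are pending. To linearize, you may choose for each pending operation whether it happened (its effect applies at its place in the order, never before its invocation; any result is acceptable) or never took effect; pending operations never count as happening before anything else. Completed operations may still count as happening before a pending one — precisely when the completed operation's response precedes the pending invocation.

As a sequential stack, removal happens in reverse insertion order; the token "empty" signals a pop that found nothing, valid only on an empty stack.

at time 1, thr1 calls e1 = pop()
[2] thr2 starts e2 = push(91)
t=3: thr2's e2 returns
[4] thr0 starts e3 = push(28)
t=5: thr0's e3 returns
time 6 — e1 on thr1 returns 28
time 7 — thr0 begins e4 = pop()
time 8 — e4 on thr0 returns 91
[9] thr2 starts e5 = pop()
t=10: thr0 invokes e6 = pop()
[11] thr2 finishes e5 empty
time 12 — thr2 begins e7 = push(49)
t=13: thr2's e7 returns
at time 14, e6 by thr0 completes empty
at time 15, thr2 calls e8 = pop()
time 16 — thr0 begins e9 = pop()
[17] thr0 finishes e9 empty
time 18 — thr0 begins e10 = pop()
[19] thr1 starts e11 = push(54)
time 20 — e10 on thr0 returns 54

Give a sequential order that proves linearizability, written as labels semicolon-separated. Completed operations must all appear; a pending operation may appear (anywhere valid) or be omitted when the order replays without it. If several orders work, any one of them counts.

after step 1 (e2 push(91)): stack <91>
after step 2 (e3 push(28)): stack <91,28>
after step 3 (e1 pop() → 28): stack <91>
after step 4 (e4 pop() → 91): stack <>
after step 5 (e5 pop() → empty): stack <>
after step 6 (e6 pop() → empty): stack <>
after step 7 (e7 push(49)): stack <49>
after step 8 (e8 pop() (pending, included)): stack <>
after step 9 (e9 pop() → empty): stack <>
after step 10 (e11 push(54) (pending, included)): stack <54>
after step 11 (e10 pop() → 54): stack <>

e2; e3; e1; e4; e5; e6; e7; e8; e9; e11; e10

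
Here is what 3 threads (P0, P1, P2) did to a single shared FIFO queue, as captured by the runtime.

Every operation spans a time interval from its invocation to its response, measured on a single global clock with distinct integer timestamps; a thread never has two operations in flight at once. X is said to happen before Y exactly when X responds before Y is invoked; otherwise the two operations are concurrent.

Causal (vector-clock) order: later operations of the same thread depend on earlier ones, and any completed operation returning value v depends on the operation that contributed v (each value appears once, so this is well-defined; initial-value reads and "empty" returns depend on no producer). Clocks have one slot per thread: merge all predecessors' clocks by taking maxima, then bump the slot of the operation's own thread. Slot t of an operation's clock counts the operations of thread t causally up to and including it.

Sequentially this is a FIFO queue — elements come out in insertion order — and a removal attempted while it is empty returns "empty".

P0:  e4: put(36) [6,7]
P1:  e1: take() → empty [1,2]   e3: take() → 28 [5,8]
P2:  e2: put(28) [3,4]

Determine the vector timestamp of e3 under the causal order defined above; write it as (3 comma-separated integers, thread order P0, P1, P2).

(0, 2, 1)

no predecessors for e2 (invoked 3): P2 increments from zero → (0, 0, 1)
no predecessors for e1 (invoked 1): P1 increments from zero → (0, 1, 0)
no predecessors for e4 (invoked 6): P0 increments from zero → (1, 0, 0)
VC(e3, invoked at 5): max of VC(e1)=(0, 1, 0), VC(e2)=(0, 0, 1), then +1 on thread P1 → (0, 2, 1)
target: VC(e3) = (0, 2, 1)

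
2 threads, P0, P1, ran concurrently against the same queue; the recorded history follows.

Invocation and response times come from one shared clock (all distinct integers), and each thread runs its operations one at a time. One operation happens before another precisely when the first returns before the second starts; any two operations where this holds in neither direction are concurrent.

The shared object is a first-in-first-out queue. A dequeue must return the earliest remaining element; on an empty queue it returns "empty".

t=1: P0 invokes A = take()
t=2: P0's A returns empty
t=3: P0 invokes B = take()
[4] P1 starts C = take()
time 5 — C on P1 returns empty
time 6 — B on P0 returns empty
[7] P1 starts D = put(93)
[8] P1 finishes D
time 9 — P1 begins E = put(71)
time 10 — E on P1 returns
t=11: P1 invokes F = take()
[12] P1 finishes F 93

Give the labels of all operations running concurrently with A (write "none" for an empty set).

A spans [1,2]; an op avoiding the whole window 1..2 is ordered, any other is concurrent
B [3,6]: after
C [4,5]: after
D [7,8]: after
E [9,10]: after
F [11,12]: after

none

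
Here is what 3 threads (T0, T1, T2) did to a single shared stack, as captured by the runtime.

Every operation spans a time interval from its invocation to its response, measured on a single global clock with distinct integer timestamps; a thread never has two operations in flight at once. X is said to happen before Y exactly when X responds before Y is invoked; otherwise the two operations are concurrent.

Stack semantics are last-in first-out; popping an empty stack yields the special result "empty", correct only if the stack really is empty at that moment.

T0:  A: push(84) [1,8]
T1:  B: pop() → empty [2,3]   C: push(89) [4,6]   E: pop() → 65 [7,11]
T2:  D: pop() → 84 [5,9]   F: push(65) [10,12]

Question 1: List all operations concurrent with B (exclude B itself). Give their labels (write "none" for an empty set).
overlap test against B [2,3]: concurrent iff the interval meets 2..3
A [1,8]: concurrent
C [4,6]: after
D [5,9]: after
E [7,11]: after
F [10,12]: after

A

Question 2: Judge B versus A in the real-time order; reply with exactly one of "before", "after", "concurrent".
B spans [2,3], A spans [1,8]
the intervals overlap in both directions

concurrent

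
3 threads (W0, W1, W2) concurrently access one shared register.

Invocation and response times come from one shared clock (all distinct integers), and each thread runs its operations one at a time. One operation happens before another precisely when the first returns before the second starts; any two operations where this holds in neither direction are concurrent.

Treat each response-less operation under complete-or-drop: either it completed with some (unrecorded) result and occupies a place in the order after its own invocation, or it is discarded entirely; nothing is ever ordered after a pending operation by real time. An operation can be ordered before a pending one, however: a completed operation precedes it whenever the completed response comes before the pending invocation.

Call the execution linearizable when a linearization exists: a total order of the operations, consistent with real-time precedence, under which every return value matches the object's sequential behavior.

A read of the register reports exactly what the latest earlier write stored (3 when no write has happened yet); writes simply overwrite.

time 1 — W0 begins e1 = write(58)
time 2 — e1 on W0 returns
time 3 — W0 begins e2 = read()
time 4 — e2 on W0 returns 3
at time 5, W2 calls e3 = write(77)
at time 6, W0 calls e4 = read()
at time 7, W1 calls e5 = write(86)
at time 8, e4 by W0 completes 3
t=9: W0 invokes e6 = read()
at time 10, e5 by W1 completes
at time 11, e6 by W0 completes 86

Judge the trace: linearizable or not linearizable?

not linearizable

the violation lands at event 4, e2's response at time 4: events 1..3 linearize, events 1..4 do not
exactly one order of the 2 completed ops respects real time; the register replay fails
take e1, e2: step 2 already fails, because e2 read() → 3 cannot occur there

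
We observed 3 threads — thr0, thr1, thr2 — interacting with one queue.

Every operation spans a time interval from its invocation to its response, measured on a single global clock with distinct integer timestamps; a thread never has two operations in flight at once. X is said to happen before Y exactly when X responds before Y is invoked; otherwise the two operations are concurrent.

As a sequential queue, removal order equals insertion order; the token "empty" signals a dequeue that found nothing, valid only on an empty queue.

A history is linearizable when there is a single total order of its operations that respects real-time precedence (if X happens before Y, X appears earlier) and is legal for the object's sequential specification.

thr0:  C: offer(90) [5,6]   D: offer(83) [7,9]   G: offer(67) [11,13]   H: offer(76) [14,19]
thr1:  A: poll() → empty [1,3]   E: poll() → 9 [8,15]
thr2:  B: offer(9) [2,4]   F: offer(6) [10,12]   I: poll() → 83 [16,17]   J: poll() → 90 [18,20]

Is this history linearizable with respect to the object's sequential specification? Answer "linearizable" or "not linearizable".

events 1..16 are fine; event 17 — the response of I at time 17 — makes the prefix non-linearizable
the 8 completed operations admit 16 real-time orders; each fails the queue replay
completion choices over the 1 pending operation (H) were checked; none helps
e.g. A, B, C, D, E, F, G, I (pending dropped): illegal at step 8, since I poll() → 83 cannot apply there
e.g. A, B, C, D, E, G, F, I (pending dropped): illegal at step 8, since I poll() → 83 cannot apply there

not linearizable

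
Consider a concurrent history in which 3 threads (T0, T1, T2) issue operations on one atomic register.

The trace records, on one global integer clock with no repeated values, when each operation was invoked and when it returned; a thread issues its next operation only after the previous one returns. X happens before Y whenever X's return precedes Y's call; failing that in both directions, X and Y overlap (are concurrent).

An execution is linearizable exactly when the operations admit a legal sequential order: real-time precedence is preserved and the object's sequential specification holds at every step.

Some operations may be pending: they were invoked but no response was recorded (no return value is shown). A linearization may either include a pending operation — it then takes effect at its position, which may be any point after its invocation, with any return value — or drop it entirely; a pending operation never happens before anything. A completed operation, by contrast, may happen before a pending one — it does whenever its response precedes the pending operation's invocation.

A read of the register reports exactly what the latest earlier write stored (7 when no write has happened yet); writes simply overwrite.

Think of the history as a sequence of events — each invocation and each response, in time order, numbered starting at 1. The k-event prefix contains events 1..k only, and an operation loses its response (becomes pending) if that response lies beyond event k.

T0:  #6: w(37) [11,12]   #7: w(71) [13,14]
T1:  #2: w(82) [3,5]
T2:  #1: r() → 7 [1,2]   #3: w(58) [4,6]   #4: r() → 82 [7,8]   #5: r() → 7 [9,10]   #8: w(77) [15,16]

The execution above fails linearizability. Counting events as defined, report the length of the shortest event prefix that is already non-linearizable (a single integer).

10

events 1..9 are linearizable; a witness order is #1, #3, #2, #4:
after step 1 (#1 r() → 7): value 7
after step 2 (#3 w(58)): value 58
after step 3 (#2 w(82)): value 82
after step 4 (#4 r() → 82): value 82
at event 10 (#5's time-10 response) nothing linearizes any more
for example #1, #2, #3, #4, #5 fails at step 4: #4 r() → 82 is not legal there
for example #1, #3, #2, #4, #5 fails at step 5: #5 r() → 7 is not legal there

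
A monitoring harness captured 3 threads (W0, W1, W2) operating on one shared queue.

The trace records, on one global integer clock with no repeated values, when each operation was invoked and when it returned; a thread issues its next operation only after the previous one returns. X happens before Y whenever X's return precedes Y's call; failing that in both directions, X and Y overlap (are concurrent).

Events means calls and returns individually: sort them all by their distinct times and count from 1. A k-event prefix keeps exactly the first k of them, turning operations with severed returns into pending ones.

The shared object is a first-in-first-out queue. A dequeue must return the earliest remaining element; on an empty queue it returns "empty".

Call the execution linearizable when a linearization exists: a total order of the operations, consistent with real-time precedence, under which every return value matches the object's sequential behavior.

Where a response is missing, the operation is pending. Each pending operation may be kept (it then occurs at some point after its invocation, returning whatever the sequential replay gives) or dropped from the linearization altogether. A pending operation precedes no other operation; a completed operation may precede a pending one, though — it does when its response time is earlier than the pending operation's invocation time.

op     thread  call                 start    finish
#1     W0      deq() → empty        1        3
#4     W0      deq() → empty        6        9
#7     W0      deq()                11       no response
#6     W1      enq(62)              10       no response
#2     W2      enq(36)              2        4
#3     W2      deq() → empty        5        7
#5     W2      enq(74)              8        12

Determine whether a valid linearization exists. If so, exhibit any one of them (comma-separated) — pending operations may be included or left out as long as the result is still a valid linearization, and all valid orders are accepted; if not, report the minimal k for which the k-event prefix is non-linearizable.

the violation lands at event 9, #4's response at time 9: events 1..8 linearize, events 1..9 do not
real-time-consistent orders of the 4 completed operations: 4 — all fail the queue replay
include/drop combinations of the 1 pending operation (#5) were all tried; none helps
for example #1, #2, #3, #4 (pending dropped) fails at step 3: #3 deq() → empty is not legal there
for example #1, #2, #4, #3 (pending dropped) fails at step 3: #4 deq() → empty is not legal there

not linearizable — minimal violating prefix: 9 events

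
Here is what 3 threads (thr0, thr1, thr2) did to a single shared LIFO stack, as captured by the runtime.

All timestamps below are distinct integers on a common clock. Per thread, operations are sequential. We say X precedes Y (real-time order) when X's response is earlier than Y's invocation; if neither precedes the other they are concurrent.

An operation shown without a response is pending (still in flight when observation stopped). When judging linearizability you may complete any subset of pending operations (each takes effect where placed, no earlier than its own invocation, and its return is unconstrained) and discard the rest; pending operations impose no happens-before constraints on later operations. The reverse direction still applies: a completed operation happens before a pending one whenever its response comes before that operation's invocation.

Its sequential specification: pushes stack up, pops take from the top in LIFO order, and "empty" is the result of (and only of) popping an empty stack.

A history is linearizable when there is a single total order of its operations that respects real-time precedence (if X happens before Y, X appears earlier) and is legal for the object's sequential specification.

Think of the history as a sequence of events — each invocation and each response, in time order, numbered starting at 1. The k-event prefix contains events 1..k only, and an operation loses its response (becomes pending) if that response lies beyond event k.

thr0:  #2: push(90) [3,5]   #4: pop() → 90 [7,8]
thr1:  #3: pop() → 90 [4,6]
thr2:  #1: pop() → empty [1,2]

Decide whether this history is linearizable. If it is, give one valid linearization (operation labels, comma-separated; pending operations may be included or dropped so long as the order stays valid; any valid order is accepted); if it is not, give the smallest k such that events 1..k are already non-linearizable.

the violation lands at event 8, #4's response at time 8: events 1..7 linearize, events 1..8 do not
2 orders of the 4 completed LIFO stack ops respect real time; none is legal
one such order, #1, #2, #3, #4, breaks at step 4 where #4 pop() → 90 is illegal
one such order, #1, #3, #2, #4, breaks at step 2 where #3 pop() → 90 is illegal

not linearizable — minimal violating prefix: 8 events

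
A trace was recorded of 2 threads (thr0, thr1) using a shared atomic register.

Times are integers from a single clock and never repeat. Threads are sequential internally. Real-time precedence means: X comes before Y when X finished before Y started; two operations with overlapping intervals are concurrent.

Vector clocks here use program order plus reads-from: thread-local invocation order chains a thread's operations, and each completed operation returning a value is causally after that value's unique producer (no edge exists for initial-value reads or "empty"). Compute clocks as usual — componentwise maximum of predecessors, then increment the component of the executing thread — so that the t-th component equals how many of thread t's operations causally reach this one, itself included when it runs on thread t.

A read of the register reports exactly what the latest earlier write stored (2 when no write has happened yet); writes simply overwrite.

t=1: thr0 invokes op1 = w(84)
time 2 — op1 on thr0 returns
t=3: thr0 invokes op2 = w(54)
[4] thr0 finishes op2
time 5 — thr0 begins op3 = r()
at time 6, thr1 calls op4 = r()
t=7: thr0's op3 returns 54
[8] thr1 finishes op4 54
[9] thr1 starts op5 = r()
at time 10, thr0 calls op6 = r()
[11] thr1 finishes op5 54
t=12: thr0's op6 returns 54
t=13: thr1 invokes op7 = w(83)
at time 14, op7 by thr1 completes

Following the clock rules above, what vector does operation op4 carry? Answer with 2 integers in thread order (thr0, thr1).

(2, 1)

op1, invoked 1, has no incoming edges; only thr0's bump applies → (1, 0)
invoked at 3, op2 merges VC(op1)=(1, 0) and bumps thr0's slot → (2, 0)
invoked at 6, op4 merges VC(op2)=(2, 0) and bumps thr1's slot → (2, 1)
invoked at 5, op3 merges VC(op2)=(2, 0) and bumps thr0's slot → (3, 0)
invoked at 9, op5 merges VC(op2)=(2, 0), VC(op4)=(2, 1) and bumps thr1's slot → (2, 2)
invoked at 10, op6 merges VC(op2)=(2, 0), VC(op3)=(3, 0) and bumps thr0's slot → (4, 0)
invoked at 13, op7 merges VC(op5)=(2, 2) and bumps thr1's slot → (2, 3)
target: VC(op4) = (2, 1)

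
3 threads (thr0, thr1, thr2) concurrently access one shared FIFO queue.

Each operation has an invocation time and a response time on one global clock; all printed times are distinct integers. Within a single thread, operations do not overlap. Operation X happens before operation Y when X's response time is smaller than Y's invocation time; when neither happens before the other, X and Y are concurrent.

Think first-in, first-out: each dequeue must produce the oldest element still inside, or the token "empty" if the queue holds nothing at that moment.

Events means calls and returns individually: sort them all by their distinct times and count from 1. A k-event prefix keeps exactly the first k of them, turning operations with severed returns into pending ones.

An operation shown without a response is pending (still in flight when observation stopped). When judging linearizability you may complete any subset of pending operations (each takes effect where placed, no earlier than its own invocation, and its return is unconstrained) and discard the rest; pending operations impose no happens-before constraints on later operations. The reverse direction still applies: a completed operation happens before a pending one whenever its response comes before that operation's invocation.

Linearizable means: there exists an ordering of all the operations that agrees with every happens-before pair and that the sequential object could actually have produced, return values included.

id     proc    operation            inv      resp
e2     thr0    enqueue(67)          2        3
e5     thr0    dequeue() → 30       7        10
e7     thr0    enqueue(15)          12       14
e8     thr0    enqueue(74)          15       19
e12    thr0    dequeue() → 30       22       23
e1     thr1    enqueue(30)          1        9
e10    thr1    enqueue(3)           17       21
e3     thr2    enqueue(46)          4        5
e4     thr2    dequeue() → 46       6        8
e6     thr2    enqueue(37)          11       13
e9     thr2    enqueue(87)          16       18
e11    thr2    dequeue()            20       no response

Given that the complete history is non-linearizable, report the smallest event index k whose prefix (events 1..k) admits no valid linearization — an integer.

10

events 1..9 are still linearizable — one witness is e2, e3, e1, e5, e4:
1. e2 enqueue(67), leaving queue <67>
2. e3 enqueue(46), leaving queue <67,46>
3. e1 enqueue(30), leaving queue <67,46,30>
4. e5 dequeue() (pending, included), leaving queue <46,30>
5. e4 dequeue() → 46, leaving queue <30>
include event 10 — e5 responding at 10 — and every candidate order breaks
for example e1, e2, e3, e4, e5 fails at step 4: e4 dequeue() → 46 is not legal there
for example e1, e2, e3, e5, e4 fails at step 5: e4 dequeue() → 46 is not legal there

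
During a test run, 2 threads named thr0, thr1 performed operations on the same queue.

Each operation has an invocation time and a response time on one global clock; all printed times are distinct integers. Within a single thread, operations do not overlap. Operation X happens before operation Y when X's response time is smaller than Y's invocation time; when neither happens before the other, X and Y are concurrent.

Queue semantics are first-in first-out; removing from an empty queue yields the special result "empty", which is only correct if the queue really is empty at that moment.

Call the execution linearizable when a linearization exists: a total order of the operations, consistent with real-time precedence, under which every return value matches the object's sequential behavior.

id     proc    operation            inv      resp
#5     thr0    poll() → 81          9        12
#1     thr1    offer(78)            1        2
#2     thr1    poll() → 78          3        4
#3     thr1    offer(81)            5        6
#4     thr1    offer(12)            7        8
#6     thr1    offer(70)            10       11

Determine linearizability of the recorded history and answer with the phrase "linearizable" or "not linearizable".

witness order: #1, #2, #3, #4, #5, #6
step 1: #1 offer(78) — queue <78>
step 2: #2 poll() → 78 — queue <>
step 3: #3 offer(81) — queue <81>
step 4: #4 offer(12) — queue <81,12>
step 5: #5 poll() → 81 — queue <12>
step 6: #6 offer(70) — queue <12,70>

linearizable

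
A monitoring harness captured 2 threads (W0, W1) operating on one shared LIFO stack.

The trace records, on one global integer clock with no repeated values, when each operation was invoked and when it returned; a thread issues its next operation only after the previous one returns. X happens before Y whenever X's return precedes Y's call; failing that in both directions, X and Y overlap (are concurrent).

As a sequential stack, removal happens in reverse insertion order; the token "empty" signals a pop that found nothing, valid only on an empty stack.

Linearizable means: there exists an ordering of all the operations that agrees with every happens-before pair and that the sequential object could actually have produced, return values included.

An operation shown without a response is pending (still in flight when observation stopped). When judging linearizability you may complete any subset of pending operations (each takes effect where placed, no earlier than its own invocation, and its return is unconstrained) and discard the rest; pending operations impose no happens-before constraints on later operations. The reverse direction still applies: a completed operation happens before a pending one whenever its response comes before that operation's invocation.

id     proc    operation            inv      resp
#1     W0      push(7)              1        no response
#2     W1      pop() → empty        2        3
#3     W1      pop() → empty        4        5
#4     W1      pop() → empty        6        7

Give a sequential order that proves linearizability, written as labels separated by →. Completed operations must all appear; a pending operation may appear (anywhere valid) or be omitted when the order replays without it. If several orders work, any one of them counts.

#2 → #3 → #4

step 1: #2 pop() → empty — stack <>
step 2: #3 pop() → empty — stack <>
step 3: #4 pop() → empty — stack <>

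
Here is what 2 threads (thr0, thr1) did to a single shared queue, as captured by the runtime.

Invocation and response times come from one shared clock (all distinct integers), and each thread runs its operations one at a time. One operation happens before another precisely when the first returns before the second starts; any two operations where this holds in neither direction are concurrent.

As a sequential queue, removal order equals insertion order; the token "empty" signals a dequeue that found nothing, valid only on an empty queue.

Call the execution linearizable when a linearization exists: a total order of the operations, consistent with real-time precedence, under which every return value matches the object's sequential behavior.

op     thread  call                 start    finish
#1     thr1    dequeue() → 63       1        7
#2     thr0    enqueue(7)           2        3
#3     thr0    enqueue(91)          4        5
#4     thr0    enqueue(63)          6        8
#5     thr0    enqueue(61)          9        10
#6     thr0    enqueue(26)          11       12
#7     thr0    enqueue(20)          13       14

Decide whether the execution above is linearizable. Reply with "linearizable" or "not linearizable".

events 1..6 are fine; event 7 — the response of #1 at time 7 — makes the prefix non-linearizable
3 orders of the 3 completed queue ops respect real time; none is legal
no escape via the 1 pending operation (#4): every completion choice fails
one such order, #1, #2, #3 (pending dropped), breaks at step 1 where #1 dequeue() → 63 is illegal
one such order, #2, #1, #3 (pending dropped), breaks at step 2 where #1 dequeue() → 63 is illegal

not linearizable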